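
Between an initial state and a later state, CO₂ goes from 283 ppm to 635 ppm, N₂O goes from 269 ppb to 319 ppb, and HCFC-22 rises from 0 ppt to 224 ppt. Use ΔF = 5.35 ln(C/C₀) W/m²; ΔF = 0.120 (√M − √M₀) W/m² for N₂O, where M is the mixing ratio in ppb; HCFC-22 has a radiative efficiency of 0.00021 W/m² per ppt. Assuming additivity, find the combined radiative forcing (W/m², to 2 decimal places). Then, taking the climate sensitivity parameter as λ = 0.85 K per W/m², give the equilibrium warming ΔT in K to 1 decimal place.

ΔF = 4.55 W/m²; ΔT = 3.9 K

CO₂: 5.35 × ln(635/283) = 5.35 × ln(2.24382) = 5.35 × 0.80818 = 4.3238 W/m².
N₂O: 0.120 × (√319 − √269) = 0.120 × (17.8606 − 16.4012) = 0.120 × 1.4594 = 0.1751 W/m².
HCFC-22: ΔF = 0.00021 × (224 − 0) = 0.00021 × 224 = 0.0470 W/m².
Total ΔF = 4.3238 + 0.1751 + 0.0470 = 4.5459 W/m².
ΔT = λ ΔF = 0.85 × 4.55 = 3.8675 K.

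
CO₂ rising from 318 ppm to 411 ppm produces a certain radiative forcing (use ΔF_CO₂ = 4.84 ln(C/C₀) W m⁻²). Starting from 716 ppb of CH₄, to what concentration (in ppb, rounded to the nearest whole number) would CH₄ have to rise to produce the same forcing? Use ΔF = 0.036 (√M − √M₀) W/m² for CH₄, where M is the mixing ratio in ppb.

CO₂ forcing: 4.84 × ln(411/318) = 4.84 × 0.256542 = 1.24166 W/m².
Set 0.036(√M − √716) = 1.24166: √M = 1.24166/0.036 + √716 = 34.4906 + 26.7582 = 61.2488.
M = (61.2488)² = 3751.42 ppb.

M ≈ 3751 ppb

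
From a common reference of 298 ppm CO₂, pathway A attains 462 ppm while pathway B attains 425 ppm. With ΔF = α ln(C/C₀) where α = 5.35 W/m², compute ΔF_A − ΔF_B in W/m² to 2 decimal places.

ΔF_A = 5.35 ln(462/298) = 5.35 × 0.43847 = 2.3458 W/m².
ΔF_B = 5.35 ln(425/298) = 5.35 × 0.35500 = 1.8993 W/m².
Difference: 2.3458 − 1.8993 = 0.4465 W/m².

ΔF_A − ΔF_B = 0.45 W/m²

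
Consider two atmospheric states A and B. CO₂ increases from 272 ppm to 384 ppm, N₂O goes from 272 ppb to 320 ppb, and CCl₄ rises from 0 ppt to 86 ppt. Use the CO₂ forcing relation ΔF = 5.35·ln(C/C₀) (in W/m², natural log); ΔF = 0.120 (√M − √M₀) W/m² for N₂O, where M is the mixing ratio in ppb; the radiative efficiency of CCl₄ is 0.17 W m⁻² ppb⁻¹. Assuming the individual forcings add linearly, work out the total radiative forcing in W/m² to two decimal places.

ΔF = 2.03 W/m²

CO₂: 5.35 × ln(384/272) = 5.35 × ln(1.41176) = 5.35 × 0.34484 = 1.8449 W/m².
N₂O: 0.120 × (√320 − √272) = 0.120 × (17.8885 − 16.4924) = 0.120 × 1.3961 = 0.1675 W/m².
CCl₄: Δ = 86 − 0 = 86 ppt = 0.086 ppb; ΔF = 0.17 × 0.086 = 0.0146 W/m².
Total ΔF = 1.8449 + 0.1675 + 0.0146 = 2.0270 W/m².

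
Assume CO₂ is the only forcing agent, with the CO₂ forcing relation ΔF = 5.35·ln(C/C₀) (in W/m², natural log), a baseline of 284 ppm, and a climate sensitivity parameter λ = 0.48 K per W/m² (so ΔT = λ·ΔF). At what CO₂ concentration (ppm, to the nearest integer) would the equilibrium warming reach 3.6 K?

C ≈ 1154 ppm

Required forcing: ΔF = ΔT/λ = 3.6/0.48 = 7.5000 W/m².
Then ln(C/284) = ΔF/5.35 = 7.5000/5.35 = 1.40187.
So C = 284 × e^1.40187 = 284 × 4.06279 = 1153.83 ppm.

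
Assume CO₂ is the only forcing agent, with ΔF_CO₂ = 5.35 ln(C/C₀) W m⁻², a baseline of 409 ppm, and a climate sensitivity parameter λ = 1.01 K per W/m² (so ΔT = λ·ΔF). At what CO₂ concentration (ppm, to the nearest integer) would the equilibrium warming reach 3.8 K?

C ≈ 826 ppm

Required forcing: ΔF = ΔT/λ = 3.8/1.01 = 3.7624 W/m².
Then ln(C/409) = ΔF/5.35 = 3.7624/5.35 = 0.70325.
So C = 409 × e^0.70325 = 409 × 2.02031 = 826.31 ppm.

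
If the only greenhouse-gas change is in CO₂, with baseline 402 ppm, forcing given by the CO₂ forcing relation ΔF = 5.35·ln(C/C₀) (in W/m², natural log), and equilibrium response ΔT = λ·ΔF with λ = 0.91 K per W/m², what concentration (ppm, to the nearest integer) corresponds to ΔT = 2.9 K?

Required forcing: ΔF = ΔT/λ = 2.9/0.91 = 3.1868 W/m².
Then ln(C/402) = ΔF/5.35 = 3.1868/5.35 = 0.59566.
So C = 402 × e^0.59566 = 402 × 1.81423 = 729.32 ppm.

C ≈ 729 ppm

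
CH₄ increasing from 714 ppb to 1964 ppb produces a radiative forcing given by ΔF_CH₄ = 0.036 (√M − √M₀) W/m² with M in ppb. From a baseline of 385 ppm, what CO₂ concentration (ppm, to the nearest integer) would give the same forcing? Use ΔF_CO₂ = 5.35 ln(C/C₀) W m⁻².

CH₄ forcing: 0.036 × (√1964 − √714) = 0.036 × (44.3170 − 26.7208) = 0.036 × 17.5962 = 0.63346 W/m².
Set 5.35 ln(C/385) = 0.63346: ln(C/385) = 0.63346/5.35 = 0.11840, so C = 385 × e^0.11840 = 385 × 1.12569 = 433.39 ppm.

C ≈ 433 ppm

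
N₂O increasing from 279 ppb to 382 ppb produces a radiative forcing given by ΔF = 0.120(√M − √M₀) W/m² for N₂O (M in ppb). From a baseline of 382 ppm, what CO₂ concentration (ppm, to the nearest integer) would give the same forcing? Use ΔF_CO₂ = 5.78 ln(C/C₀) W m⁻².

C ≈ 405 ppm

N₂O forcing: 0.120 × (√382 − √279) = 0.120 × (19.5448 − 16.7033) = 0.120 × 2.8415 = 0.34098 W/m².
Set 5.78 ln(C/382) = 0.34098: ln(C/382) = 0.34098/5.78 = 0.05899, so C = 382 × e^0.05899 = 382 × 1.06076 = 405.21 ppm.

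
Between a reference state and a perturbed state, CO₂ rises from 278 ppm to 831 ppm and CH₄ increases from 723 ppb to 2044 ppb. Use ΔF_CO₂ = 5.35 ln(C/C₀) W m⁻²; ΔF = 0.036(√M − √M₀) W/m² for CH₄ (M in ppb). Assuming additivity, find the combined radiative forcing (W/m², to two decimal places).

CO₂: 5.35 × ln(831/278) = 5.35 × ln(2.98921) = 5.35 × 1.09501 = 5.8583 W/m².
CH₄: 0.036 × (√2044 − √723) = 0.036 × (45.2106 − 26.8887) = 0.036 × 18.3219 = 0.6596 W/m².
Total ΔF = 5.8583 + 0.6596 = 6.5179 W/m².

ΔF = 6.52 W/m²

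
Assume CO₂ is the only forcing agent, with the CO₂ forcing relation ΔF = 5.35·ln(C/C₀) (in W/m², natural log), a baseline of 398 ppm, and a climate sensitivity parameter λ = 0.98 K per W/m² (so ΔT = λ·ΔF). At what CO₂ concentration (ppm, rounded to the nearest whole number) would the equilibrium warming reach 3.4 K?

C ≈ 761 ppm

Required forcing: ΔF = ΔT/λ = 3.4/0.98 = 3.4694 W/m².
Then ln(C/398) = ΔF/5.35 = 3.4694/5.35 = 0.64849.
So C = 398 × e^0.64849 = 398 × 1.91265 = 761.23 ppm.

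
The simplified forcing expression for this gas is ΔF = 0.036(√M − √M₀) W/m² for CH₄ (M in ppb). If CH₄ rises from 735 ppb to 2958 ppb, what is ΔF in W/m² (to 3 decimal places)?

ΔF = 0.982 W/m²

CH₄: 0.036 × (√2958 − √735) = 0.036 × (54.3875 − 27.1109) = 0.036 × 27.2766 = 0.9820 W/m².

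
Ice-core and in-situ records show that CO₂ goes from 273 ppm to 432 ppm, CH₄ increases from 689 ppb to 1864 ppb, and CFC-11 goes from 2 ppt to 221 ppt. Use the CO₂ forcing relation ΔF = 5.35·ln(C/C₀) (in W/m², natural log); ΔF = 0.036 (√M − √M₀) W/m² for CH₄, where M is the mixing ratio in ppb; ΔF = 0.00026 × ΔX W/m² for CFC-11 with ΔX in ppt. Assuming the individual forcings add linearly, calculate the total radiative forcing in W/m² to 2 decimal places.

CO₂: 5.35 × ln(432/273) = 5.35 × ln(1.58242) = 5.35 × 0.45896 = 2.4554 W/m².
CH₄: 0.036 × (√1864 − √689) = 0.036 × (43.1741 − 26.2488) = 0.036 × 16.9253 = 0.6093 W/m².
CFC-11: ΔF = 0.00026 × (221 − 2) = 0.00026 × 219 = 0.0569 W/m².
Total ΔF = 2.4554 + 0.6093 + 0.0569 = 3.1216 W/m².

ΔF = 3.12 W/m²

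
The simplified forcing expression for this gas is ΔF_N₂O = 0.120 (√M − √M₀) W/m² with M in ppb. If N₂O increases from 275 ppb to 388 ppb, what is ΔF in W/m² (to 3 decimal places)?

ΔF = 0.374 W/m²

N₂O: 0.120 × (√388 − √275) = 0.120 × (19.6977 − 16.5831) = 0.120 × 3.1146 = 0.3738 W/m².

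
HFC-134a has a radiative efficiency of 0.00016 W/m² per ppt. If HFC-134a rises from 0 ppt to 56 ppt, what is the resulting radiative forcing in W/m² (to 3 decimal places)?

ΔF = 0.009 W/m²

HFC-134a: ΔF = 0.00016 × (56 − 0) = 0.00016 × 56 = 0.0090 W/m².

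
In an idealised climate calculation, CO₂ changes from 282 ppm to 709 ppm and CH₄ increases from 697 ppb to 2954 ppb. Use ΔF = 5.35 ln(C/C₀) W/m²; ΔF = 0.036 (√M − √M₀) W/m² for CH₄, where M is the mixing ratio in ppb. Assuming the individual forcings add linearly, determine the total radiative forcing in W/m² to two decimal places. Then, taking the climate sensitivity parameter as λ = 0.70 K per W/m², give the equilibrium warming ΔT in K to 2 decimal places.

CO₂: 5.35 × ln(709/282) = 5.35 × ln(2.51418) = 5.35 × 0.92195 = 4.9324 W/m².
CH₄: 0.036 × (√2954 − √697) = 0.036 × (54.3507 − 26.4008) = 0.036 × 27.9499 = 1.0062 W/m².
Total ΔF = 4.9324 + 1.0062 = 5.9386 W/m².
ΔT = λ ΔF = 0.70 × 5.94 = 4.1580 K.

ΔF = 5.94 W/m²; ΔT = 4.16 K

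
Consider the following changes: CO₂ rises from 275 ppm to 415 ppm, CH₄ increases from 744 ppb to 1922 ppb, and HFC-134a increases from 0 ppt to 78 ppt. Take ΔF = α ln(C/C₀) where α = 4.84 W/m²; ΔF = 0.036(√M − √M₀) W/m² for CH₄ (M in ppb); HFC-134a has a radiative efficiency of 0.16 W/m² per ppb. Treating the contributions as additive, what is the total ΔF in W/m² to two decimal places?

CO₂: 4.84 × ln(415/275) = 4.84 × ln(1.50909) = 4.84 × 0.41151 = 1.9917 W/m².
CH₄: 0.036 × (√1922 − √744) = 0.036 × (43.8406 − 27.2764) = 0.036 × 16.5642 = 0.5963 W/m².
HFC-134a: Δ = 78 − 0 = 78 ppt = 0.078 ppb; ΔF = 0.16 × 0.078 = 0.0125 W/m².
Total ΔF = 1.9917 + 0.5963 + 0.0125 = 2.6005 W/m².

ΔF = 2.60 W/m²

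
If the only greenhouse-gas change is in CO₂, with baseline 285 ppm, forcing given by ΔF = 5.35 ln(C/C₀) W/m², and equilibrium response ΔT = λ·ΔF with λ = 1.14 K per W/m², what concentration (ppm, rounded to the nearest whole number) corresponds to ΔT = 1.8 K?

C ≈ 383 ppm

Required forcing: ΔF = ΔT/λ = 1.8/1.14 = 1.5789 W/m².
Then ln(C/285) = ΔF/5.35 = 1.5789/5.35 = 0.29512.
So C = 285 × e^0.29512 = 285 × 1.34329 = 382.84 ppm.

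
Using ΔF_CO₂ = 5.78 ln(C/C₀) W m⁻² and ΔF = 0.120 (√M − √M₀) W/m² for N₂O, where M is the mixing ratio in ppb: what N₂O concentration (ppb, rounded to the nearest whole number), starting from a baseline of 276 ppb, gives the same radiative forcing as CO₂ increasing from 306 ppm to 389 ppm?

CO₂ forcing: 5.78 × ln(389/306) = 5.78 × 0.239994 = 1.38717 W/m².
Set 0.120(√M − √276) = 1.38717: √M = 1.38717/0.120 + √276 = 11.5598 + 16.6132 = 28.1730.
M = (28.1730)² = 793.72 ppb.

M ≈ 794 ppb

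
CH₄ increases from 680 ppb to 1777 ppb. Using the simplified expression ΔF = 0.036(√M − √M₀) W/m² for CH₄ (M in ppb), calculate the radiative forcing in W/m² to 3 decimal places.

CH₄: 0.036 × (√1777 − √680) = 0.036 × (42.1545 − 26.0768) = 0.036 × 16.0777 = 0.5788 W/m².

ΔF = 0.579 W/m²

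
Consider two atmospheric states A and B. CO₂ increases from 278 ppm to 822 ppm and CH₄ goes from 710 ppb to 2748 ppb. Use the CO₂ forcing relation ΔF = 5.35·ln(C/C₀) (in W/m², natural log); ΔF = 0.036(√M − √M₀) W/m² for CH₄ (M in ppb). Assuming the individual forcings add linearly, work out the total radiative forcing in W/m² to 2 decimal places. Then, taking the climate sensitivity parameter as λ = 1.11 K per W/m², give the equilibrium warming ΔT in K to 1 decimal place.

CO₂: 5.35 × ln(822/278) = 5.35 × ln(2.95683) = 5.35 × 1.08412 = 5.8000 W/m².
CH₄: 0.036 × (√2748 − √710) = 0.036 × (52.4214 − 26.6458) = 0.036 × 25.7756 = 0.9279 W/m².
Total ΔF = 5.8000 + 0.9279 = 6.7279 W/m².
ΔT = λ ΔF = 1.11 × 6.73 = 7.4703 K.

ΔF = 6.73 W/m²; ΔT = 7.5 K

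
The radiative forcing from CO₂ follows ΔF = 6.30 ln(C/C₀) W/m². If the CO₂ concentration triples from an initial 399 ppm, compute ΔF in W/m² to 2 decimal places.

Because the forcing depends only on the ratio C/C₀, the initial concentration does not enter.
ΔF = 6.30 × ln(3) = 6.30 × 1.09861 = 6.9212 W/m².

ΔF = 6.92 W/m²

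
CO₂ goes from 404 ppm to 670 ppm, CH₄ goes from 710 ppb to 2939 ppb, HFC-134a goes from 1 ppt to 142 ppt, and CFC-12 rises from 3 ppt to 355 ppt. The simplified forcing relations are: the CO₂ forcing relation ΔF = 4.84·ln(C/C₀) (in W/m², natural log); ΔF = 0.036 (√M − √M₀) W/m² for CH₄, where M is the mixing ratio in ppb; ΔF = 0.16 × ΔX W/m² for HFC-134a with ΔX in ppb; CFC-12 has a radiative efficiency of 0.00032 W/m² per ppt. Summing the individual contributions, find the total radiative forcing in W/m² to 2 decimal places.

CO₂: 4.84 × ln(670/404) = 4.84 × ln(1.65842) = 4.84 × 0.50587 = 2.4484 W/m².
CH₄: 0.036 × (√2939 − √710) = 0.036 × (54.2125 − 26.6458) = 0.036 × 27.5667 = 0.9924 W/m².
HFC-134a: Δ = 142 − 1 = 141 ppt = 0.141 ppb; ΔF = 0.16 × 0.141 = 0.0226 W/m².
CFC-12: ΔF = 0.00032 × (355 − 3) = 0.00032 × 352 = 0.1126 W/m².
Total ΔF = 2.4484 + 0.9924 + 0.0226 + 0.1126 = 3.5760 W/m².

ΔF = 3.58 W/m²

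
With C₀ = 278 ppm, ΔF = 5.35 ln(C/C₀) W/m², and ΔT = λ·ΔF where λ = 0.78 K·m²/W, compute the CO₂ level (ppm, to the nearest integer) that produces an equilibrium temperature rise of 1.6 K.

C ≈ 408 ppm

Required forcing: ΔF = ΔT/λ = 1.6/0.78 = 2.0513 W/m².
Then ln(C/278) = ΔF/5.35 = 2.0513/5.35 = 0.38342.
So C = 278 × e^0.38342 = 278 × 1.46729 = 407.91 ppm.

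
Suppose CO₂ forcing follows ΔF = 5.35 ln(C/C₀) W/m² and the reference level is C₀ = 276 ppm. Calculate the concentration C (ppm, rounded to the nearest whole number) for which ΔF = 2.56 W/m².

Set 5.35 ln(C/276) = 2.56, so ln(C/276) = 2.56/5.35 = 0.47850.
Then C/276 = e^0.47850 = 1.61365, giving C = 276 × 1.61365 = 445.37 ppm.

C ≈ 445 ppm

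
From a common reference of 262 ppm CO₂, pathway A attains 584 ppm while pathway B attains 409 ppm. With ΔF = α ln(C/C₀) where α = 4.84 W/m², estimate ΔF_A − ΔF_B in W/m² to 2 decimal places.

ΔF_A = 4.84 ln(584/262) = 4.84 × 0.80156 = 3.8796 W/m².
ΔF_B = 4.84 ln(409/262) = 4.84 × 0.44537 = 2.1556 W/m².
Difference: 3.8796 − 2.1556 = 1.7240 W/m².
(Equivalently, ΔF_A − ΔF_B = 4.84 ln(584/409) = 4.84 × 0.35619 = 1.7240 W/m².)

ΔF_A − ΔF_B = 1.72 W/m²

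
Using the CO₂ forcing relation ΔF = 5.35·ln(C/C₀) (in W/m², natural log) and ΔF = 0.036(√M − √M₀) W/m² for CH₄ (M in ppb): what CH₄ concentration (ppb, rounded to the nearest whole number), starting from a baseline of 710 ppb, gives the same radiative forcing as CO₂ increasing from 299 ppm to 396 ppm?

M ≈ 4679 ppb

CO₂ forcing: 5.35 × ln(396/299) = 5.35 × 0.280971 = 1.50319 W/m².
Set 0.036(√M − √710) = 1.50319: √M = 1.50319/0.036 + √710 = 41.7553 + 26.6458 = 68.4011.
M = (68.4011)² = 4678.71 ppb.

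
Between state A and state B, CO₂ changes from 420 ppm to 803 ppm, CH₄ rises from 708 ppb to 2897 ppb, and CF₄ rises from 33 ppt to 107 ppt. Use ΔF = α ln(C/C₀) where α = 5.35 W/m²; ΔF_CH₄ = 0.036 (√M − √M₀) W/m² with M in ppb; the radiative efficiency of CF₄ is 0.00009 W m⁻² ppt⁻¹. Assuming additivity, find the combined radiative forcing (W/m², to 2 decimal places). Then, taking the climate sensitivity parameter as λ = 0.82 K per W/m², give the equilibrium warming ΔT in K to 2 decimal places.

ΔF = 4.45 W/m²; ΔT = 3.65 K

CO₂: 5.35 × ln(803/420) = 5.35 × ln(1.91190) = 5.35 × 0.64810 = 3.4673 W/m².
CH₄: 0.036 × (√2897 − √708) = 0.036 × (53.8238 − 26.6083) = 0.036 × 27.2155 = 0.9798 W/m².
CF₄: ΔF = 0.00009 × (107 − 33) = 0.00009 × 74 = 0.0067 W/m².
Total ΔF = 3.4673 + 0.9798 + 0.0067 = 4.4538 W/m².
ΔT = λ ΔF = 0.82 × 4.45 = 3.6490 K.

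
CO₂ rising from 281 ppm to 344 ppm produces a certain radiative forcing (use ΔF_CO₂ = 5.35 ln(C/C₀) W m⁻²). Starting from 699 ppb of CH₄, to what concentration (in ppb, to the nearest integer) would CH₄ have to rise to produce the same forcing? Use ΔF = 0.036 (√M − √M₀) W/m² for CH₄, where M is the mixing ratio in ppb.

M ≈ 3192 ppb

CO₂ forcing: 5.35 × ln(344/281) = 5.35 × 0.202287 = 1.08224 W/m².
Set 0.036(√M − √699) = 1.08224: √M = 1.08224/0.036 + √699 = 30.0622 + 26.4386 = 56.5008.
M = (56.5008)² = 3192.34 ppb.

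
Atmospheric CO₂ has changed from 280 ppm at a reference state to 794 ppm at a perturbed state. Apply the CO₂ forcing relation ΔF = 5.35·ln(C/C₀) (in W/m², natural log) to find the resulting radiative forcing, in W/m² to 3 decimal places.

ΔF = 5.576 W/m²

CO₂ absorption bands are partially saturated, so forcing scales with the logarithm of the concentration ratio.
CO₂: 5.35 × ln(794/280) = 5.35 × ln(2.83571) = 5.35 × 1.04229 = 5.5763 W/m².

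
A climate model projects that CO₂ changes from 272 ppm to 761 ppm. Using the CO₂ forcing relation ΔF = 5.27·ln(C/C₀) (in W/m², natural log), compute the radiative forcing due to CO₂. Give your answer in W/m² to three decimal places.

CO₂ absorption bands are partially saturated, so forcing scales with the logarithm of the concentration ratio.
CO₂: 5.27 × ln(761/272) = 5.27 × ln(2.79779) = 5.27 × 1.02883 = 5.4219 W/m².

ΔF = 5.422 W/m²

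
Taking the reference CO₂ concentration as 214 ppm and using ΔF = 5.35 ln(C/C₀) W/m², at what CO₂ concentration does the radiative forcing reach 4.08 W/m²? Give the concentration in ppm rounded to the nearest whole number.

C ≈ 459 ppm

Set 5.35 ln(C/214) = 4.08, so ln(C/214) = 4.08/5.35 = 0.76262.
Then C/214 = e^0.76262 = 2.14389, giving C = 214 × 2.14389 = 458.79 ppm.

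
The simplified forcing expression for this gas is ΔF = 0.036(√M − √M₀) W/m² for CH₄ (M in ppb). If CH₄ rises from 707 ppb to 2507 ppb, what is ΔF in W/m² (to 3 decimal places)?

ΔF = 0.845 W/m²

CH₄: 0.036 × (√2507 − √707) = 0.036 × (50.0700 − 26.5895) = 0.036 × 23.4805 = 0.8453 W/m².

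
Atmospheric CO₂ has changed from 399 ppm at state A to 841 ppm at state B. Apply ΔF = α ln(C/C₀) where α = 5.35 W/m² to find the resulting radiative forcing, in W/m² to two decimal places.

CO₂: 5.35 × ln(841/399) = 5.35 × ln(2.10777) = 5.35 × 0.74563 = 3.9891 W/m².

ΔF = 3.99 W/m²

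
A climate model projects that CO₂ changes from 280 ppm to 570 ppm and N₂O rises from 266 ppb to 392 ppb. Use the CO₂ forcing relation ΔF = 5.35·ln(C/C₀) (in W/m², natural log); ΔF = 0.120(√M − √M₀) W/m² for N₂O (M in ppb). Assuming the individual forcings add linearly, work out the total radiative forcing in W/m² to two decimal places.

CO₂: 5.35 × ln(570/280) = 5.35 × ln(2.03571) = 5.35 × 0.71084 = 3.8030 W/m².
N₂O: 0.120 × (√392 − √266) = 0.120 × (19.7990 − 16.3095) = 0.120 × 3.4895 = 0.4187 W/m².
Total ΔF = 3.8030 + 0.4187 = 4.2217 W/m².

ΔF = 4.22 W/m²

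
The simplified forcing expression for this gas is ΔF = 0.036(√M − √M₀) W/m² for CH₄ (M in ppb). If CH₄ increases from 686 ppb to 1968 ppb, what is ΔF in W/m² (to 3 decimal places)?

CH₄: 0.036 × (√1968 − √686) = 0.036 × (44.3621 − 26.1916) = 0.036 × 18.1705 = 0.6541 W/m².

ΔF = 0.654 W/m²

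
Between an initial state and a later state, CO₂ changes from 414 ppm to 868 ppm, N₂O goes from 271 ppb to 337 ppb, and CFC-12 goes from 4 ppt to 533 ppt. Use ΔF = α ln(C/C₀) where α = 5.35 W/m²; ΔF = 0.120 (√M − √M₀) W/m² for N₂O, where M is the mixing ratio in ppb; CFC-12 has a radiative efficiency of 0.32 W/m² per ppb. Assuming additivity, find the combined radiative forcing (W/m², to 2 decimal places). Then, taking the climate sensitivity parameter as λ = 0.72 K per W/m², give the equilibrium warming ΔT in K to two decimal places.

ΔF = 4.36 W/m²; ΔT = 3.14 K

CO₂: 5.35 × ln(868/414) = 5.35 × ln(2.09662) = 5.35 × 0.74033 = 3.9608 W/m².
N₂O: 0.120 × (√337 − √271) = 0.120 × (18.3576 − 16.4621) = 0.120 × 1.8955 = 0.2275 W/m².
CFC-12: Δ = 533 − 4 = 529 ppt = 0.529 ppb; ΔF = 0.32 × 0.529 = 0.1693 W/m².
Total ΔF = 3.9608 + 0.2275 + 0.1693 = 4.3576 W/m².
ΔT = λ ΔF = 0.72 × 4.36 = 3.1392 K.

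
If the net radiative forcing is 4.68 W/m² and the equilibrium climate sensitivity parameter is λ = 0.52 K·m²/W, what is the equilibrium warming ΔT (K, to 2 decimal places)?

ΔT = 2.43 K

ΔT = λ ΔF = 0.52 × 4.68 = 2.4336 K.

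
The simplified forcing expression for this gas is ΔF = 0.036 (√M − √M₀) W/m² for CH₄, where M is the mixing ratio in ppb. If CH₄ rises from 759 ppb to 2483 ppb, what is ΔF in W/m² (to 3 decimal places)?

CH₄: 0.036 × (√2483 − √759) = 0.036 × (49.8297 − 27.5500) = 0.036 × 22.2797 = 0.8021 W/m².

ΔF = 0.802 W/m²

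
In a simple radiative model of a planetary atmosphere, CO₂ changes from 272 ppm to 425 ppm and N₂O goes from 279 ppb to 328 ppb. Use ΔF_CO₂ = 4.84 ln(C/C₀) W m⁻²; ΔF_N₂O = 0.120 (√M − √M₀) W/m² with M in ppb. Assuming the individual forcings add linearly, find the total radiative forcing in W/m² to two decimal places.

ΔF = 2.33 W/m²

CO₂: 4.84 × ln(425/272) = 4.84 × ln(1.56250) = 4.84 × 0.44629 = 2.1600 W/m².
N₂O: 0.120 × (√328 − √279) = 0.120 × (18.1108 − 16.7033) = 0.120 × 1.4075 = 0.1689 W/m².
Total ΔF = 2.1600 + 0.1689 = 2.3289 W/m².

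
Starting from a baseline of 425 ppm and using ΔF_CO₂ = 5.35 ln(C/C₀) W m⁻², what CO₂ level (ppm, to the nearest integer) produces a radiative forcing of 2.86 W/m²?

Set 5.35 ln(C/425) = 2.86, so ln(C/425) = 2.86/5.35 = 0.53458.
Then C/425 = e^0.53458 = 1.70673, giving C = 425 × 1.70673 = 725.36 ppm.

C ≈ 725 ppm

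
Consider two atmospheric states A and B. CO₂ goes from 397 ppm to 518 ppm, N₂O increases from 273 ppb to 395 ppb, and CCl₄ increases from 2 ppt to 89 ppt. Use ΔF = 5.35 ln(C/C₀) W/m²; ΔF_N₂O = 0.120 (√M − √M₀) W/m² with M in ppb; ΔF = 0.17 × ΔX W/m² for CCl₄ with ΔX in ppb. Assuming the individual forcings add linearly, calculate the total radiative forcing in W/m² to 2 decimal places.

CO₂: 5.35 × ln(518/397) = 5.35 × ln(1.30479) = 5.35 × 0.26604 = 1.4233 W/m².
N₂O: 0.120 × (√395 − √273) = 0.120 × (19.8746 − 16.5227) = 0.120 × 3.3519 = 0.4022 W/m².
CCl₄: Δ = 89 − 2 = 87 ppt = 0.087 ppb; ΔF = 0.17 × 0.087 = 0.0148 W/m².
Total ΔF = 1.4233 + 0.4022 + 0.0148 = 1.8403 W/m².

ΔF = 1.84 W/m²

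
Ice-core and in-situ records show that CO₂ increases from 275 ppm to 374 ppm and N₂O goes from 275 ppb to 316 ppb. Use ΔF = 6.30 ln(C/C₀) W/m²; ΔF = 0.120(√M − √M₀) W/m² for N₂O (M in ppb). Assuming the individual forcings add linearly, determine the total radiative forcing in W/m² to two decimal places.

CO₂: 6.30 × ln(374/275) = 6.30 × ln(1.36000) = 6.30 × 0.30748 = 1.9371 W/m².
N₂O: 0.120 × (√316 − √275) = 0.120 × (17.7764 − 16.5831) = 0.120 × 1.1933 = 0.1432 W/m².
Total ΔF = 1.9371 + 0.1432 = 2.0803 W/m².

ΔF = 2.08 W/m²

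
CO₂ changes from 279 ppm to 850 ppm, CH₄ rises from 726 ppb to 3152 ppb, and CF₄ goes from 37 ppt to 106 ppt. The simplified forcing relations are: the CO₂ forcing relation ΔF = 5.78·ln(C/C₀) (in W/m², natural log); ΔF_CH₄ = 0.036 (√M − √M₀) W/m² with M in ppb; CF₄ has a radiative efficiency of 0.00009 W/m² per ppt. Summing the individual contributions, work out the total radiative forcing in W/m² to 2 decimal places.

ΔF = 7.50 W/m²

CO₂: 5.78 × ln(850/279) = 5.78 × ln(3.04659) = 5.78 × 1.11402 = 6.4390 W/m².
CH₄: 0.036 × (√3152 − √726) = 0.036 × (56.1427 − 26.9444) = 0.036 × 29.1983 = 1.0511 W/m².
CF₄: ΔF = 0.00009 × (106 − 37) = 0.00009 × 69 = 0.0062 W/m².
Total ΔF = 6.4390 + 1.0511 + 0.0062 = 7.4963 W/m².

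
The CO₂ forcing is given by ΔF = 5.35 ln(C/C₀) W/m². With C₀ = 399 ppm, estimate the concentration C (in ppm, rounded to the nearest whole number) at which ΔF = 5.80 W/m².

Set 5.35 ln(C/399) = 5.80, so ln(C/399) = 5.80/5.35 = 1.08411.
Then C/399 = e^1.08411 = 2.95681, giving C = 399 × 2.95681 = 1179.77 ppm.

C ≈ 1180 ppm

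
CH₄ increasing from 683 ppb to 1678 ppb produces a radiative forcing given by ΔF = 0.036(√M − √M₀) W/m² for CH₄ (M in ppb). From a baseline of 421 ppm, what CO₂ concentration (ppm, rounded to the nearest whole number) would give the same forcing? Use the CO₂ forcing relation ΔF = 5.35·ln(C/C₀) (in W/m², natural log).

CH₄ forcing: 0.036 × (√1678 − √683) = 0.036 × (40.9634 − 26.1343) = 0.036 × 14.8291 = 0.53385 W/m².
Set 5.35 ln(C/421) = 0.53385: ln(C/421) = 0.53385/5.35 = 0.09979, so C = 421 × e^0.09979 = 421 × 1.10494 = 465.18 ppm.

C ≈ 465 ppm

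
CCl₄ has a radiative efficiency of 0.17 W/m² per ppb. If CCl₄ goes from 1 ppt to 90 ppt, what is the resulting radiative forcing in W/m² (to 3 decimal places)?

CCl₄: Δ = 90 − 1 = 89 ppt = 0.089 ppb; ΔF = 0.17 × 0.089 = 0.0151 W/m².

ΔF = 0.015 W/m²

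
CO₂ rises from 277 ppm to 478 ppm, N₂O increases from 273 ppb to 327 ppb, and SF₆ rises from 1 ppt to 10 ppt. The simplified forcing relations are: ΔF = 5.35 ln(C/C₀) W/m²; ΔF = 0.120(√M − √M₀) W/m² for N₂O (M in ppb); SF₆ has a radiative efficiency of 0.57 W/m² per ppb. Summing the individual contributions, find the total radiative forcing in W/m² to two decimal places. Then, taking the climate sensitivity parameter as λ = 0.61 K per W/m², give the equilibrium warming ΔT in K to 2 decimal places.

CO₂: 5.35 × ln(478/277) = 5.35 × ln(1.72563) = 5.35 × 0.54559 = 2.9189 W/m².
N₂O: 0.120 × (√327 − √273) = 0.120 × (18.0831 − 16.5227) = 0.120 × 1.5604 = 0.1872 W/m².
SF₆: Δ = 10 − 1 = 9 ppt = 0.009 ppb; ΔF = 0.57 × 0.009 = 0.0051 W/m².
Total ΔF = 2.9189 + 0.1872 + 0.0051 = 3.1112 W/m².
ΔT = λ ΔF = 0.61 × 3.11 = 1.8971 K.

ΔF = 3.11 W/m²; ΔT = 1.90 K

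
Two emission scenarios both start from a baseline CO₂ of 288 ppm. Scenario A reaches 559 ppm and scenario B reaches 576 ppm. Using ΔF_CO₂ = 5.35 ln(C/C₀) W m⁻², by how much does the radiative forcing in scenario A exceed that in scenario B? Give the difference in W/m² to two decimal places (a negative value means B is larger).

ΔF_A − ΔF_B = -0.16 W/m²

ΔF_A = 5.35 ln(559/288) = 5.35 × 0.66319 = 3.5481 W/m².
ΔF_B = 5.35 ln(576/288) = 5.35 × 0.69315 = 3.7084 W/m².
Difference: 3.5481 − 3.7084 = -0.1603 W/m².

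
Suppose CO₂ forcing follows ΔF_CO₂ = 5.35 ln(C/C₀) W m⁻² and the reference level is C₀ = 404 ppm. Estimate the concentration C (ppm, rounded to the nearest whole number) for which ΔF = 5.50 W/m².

Set 5.35 ln(C/404) = 5.50, so ln(C/404) = 5.50/5.35 = 1.02804.
Then C/404 = e^1.02804 = 2.79558, giving C = 404 × 2.79558 = 1129.41 ppm.

C ≈ 1129 ppm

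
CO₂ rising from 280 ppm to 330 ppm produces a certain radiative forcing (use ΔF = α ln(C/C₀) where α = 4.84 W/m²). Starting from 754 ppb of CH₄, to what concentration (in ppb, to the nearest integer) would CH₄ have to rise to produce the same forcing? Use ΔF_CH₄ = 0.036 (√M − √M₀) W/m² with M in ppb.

CO₂ forcing: 4.84 × ln(330/280) = 4.84 × 0.164303 = 0.79523 W/m².
Set 0.036(√M − √754) = 0.79523: √M = 0.79523/0.036 + √754 = 22.0897 + 27.4591 = 49.5488.
M = (49.5488)² = 2455.08 ppb.

M ≈ 2455 ppb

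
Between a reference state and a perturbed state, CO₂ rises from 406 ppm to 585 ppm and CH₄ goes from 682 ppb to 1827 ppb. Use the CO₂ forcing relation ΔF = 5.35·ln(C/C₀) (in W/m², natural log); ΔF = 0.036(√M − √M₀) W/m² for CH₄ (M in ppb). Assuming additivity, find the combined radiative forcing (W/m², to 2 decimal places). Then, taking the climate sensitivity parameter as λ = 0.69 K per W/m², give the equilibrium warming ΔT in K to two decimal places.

ΔF = 2.55 W/m²; ΔT = 1.76 K

CO₂: 5.35 × ln(585/406) = 5.35 × ln(1.44089) = 5.35 × 0.36526 = 1.9541 W/m².
CH₄: 0.036 × (√1827 − √682) = 0.036 × (42.7434 − 26.1151) = 0.036 × 16.6283 = 0.5986 W/m².
Total ΔF = 1.9541 + 0.5986 = 2.5527 W/m².
ΔT = λ ΔF = 0.69 × 2.55 = 1.7595 K.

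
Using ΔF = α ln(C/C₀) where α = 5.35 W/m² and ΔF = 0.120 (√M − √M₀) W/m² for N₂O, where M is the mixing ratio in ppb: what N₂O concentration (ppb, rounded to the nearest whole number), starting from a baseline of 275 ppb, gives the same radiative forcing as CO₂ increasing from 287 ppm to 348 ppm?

CO₂ forcing: 5.35 × ln(348/287) = 5.35 × 0.192720 = 1.03105 W/m².
Set 0.120(√M − √275) = 1.03105: √M = 1.03105/0.120 + √275 = 8.5921 + 16.5831 = 25.1752.
M = (25.1752)² = 633.79 ppb.

M ≈ 634 ppb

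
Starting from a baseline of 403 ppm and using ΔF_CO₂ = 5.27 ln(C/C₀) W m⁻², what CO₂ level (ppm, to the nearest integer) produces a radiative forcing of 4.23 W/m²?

Set 5.27 ln(C/403) = 4.23, so ln(C/403) = 4.23/5.27 = 0.80266.
Then C/403 = e^0.80266 = 2.23147, giving C = 403 × 2.23147 = 899.28 ppm.

C ≈ 899 ppm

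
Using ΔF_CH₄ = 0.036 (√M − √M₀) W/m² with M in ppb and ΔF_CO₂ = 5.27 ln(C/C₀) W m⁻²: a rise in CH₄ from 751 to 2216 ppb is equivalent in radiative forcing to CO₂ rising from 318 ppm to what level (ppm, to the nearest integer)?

CH₄ forcing: 0.036 × (√2216 − √751) = 0.036 × (47.0744 − 27.4044) = 0.036 × 19.6700 = 0.70812 W/m².
Set 5.27 ln(C/318) = 0.70812: ln(C/318) = 0.70812/5.27 = 0.13437, so C = 318 × e^0.13437 = 318 × 1.14382 = 363.73 ppm.

C ≈ 364 ppm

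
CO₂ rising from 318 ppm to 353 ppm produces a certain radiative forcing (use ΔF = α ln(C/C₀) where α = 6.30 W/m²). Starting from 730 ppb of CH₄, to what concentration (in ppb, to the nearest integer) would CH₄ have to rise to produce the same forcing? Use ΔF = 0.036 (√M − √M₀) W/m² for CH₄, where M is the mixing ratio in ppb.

M ≈ 2051 ppb

CO₂ forcing: 6.30 × ln(353/318) = 6.30 × 0.104417 = 0.65783 W/m².
Set 0.036(√M − √730) = 0.65783: √M = 0.65783/0.036 + √730 = 18.2731 + 27.0185 = 45.2916.
M = (45.2916)² = 2051.33 ppb.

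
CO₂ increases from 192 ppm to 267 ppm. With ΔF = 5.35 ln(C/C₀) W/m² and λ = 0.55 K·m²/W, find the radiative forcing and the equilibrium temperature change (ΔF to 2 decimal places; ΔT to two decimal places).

CO₂: 5.35 × ln(267/192) = 5.35 × ln(1.39063) = 5.35 × 0.32976 = 1.7642 W/m².
ΔT = λ ΔF = 0.55 × 1.76 = 0.9680 K.

ΔF = 1.76 W/m²; ΔT = 0.97 K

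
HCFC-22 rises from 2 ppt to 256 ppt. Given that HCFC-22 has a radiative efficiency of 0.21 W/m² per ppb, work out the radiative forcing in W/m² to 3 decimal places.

HCFC-22: Δ = 256 − 2 = 254 ppt = 0.254 ppb; ΔF = 0.21 × 0.254 = 0.0533 W/m².

ΔF = 0.053 W/m²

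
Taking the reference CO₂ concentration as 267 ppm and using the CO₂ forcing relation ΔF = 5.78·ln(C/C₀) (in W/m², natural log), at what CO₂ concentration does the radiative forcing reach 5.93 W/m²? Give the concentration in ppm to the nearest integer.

Set 5.78 ln(C/267) = 5.93, so ln(C/267) = 5.93/5.78 = 1.02595.
Then C/267 = e^1.02595 = 2.78974, giving C = 267 × 2.78974 = 744.86 ppm.

C ≈ 745 ppm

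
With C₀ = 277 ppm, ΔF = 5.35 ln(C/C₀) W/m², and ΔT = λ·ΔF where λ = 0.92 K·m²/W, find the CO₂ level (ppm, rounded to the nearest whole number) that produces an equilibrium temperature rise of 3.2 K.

Required forcing: ΔF = ΔT/λ = 3.2/0.92 = 3.4783 W/m².
Then ln(C/277) = ΔF/5.35 = 3.4783/5.35 = 0.65015.
So C = 277 × e^0.65015 = 277 × 1.91583 = 530.68 ppm.

C ≈ 531 ppm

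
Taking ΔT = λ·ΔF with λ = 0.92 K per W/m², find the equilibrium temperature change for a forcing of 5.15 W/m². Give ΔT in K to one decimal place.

ΔT = 4.7 K

ΔT = λ ΔF = 0.92 × 5.15 = 4.7380 K.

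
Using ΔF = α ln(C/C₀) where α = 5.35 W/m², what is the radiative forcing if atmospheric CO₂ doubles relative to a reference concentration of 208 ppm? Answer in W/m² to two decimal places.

ΔF = 3.71 W/m²

ΔF = 5.35 × ln(2) = 5.35 × 0.69315 = 3.7084 W/m².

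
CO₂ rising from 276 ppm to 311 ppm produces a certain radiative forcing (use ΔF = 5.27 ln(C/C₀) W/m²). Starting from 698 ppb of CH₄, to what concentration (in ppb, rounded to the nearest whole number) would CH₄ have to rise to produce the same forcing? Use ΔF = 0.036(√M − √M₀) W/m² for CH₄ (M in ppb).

M ≈ 1927 ppb

CO₂ forcing: 5.27 × ln(311/276) = 5.27 × 0.119392 = 0.62920 W/m².
Set 0.036(√M − √698) = 0.62920: √M = 0.62920/0.036 + √698 = 17.4778 + 26.4197 = 43.8975.
M = (43.8975)² = 1926.99 ppb.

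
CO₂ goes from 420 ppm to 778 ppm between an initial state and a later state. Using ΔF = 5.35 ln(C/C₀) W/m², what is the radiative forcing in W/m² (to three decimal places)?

CO₂: 5.35 × ln(778/420) = 5.35 × ln(1.85238) = 5.35 × 0.61647 = 3.2981 W/m².

ΔF = 3.298 W/m²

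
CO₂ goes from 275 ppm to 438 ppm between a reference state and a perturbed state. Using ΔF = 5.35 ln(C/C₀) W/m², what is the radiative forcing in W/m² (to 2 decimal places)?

ΔF = 2.49 W/m²

CO₂: 5.35 × ln(438/275) = 5.35 × ln(1.59273) = 5.35 × 0.46545 = 2.4902 W/m².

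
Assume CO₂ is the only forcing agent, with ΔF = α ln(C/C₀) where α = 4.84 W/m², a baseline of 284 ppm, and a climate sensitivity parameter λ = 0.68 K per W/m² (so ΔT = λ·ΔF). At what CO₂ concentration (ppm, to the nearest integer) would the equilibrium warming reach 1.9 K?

C ≈ 506 ppm

Required forcing: ΔF = ΔT/λ = 1.9/0.68 = 2.7941 W/m².
Then ln(C/284) = ΔF/4.84 = 2.7941/4.84 = 0.57729.
So C = 284 × e^0.57729 = 284 × 1.78120 = 505.86 ppm.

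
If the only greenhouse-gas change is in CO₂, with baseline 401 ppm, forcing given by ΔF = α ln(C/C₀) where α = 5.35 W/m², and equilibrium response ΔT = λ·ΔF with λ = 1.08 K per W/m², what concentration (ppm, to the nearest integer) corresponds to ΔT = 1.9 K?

C ≈ 557 ppm

Required forcing: ΔF = ΔT/λ = 1.9/1.08 = 1.7593 W/m².
Then ln(C/401) = ΔF/5.35 = 1.7593/5.35 = 0.32884.
So C = 401 × e^0.32884 = 401 × 1.38936 = 557.13 ppm.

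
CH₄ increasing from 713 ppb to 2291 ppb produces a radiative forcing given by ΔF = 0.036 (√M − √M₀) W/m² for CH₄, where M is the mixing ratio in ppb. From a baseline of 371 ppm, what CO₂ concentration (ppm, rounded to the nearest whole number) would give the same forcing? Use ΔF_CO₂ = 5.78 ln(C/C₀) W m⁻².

CH₄ forcing: 0.036 × (√2291 − √713) = 0.036 × (47.8644 − 26.7021) = 0.036 × 21.1623 = 0.76184 W/m².
Set 5.78 ln(C/371) = 0.76184: ln(C/371) = 0.76184/5.78 = 0.13181, so C = 371 × e^0.13181 = 371 × 1.14089 = 423.27 ppm.

C ≈ 423 ppm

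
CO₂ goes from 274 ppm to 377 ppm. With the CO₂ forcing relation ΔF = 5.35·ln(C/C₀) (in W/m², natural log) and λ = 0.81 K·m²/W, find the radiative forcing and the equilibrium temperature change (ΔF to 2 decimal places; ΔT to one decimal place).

ΔF = 1.71 W/m²; ΔT = 1.4 K

CO₂: 5.35 × ln(377/274) = 5.35 × ln(1.37591) = 5.35 × 0.31912 = 1.7073 W/m².
ΔT = λ ΔF = 0.81 × 1.71 = 1.3851 K.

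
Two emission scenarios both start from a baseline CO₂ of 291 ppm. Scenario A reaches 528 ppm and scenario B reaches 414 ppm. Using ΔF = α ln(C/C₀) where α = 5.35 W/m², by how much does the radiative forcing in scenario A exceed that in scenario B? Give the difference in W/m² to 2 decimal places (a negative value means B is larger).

ΔF_A = 5.35 ln(528/291) = 5.35 × 0.59577 = 3.1874 W/m².
ΔF_B = 5.35 ln(414/291) = 5.35 × 0.35254 = 1.8861 W/m².
Difference: 3.1874 − 1.8861 = 1.3013 W/m².

ΔF_A − ΔF_B = 1.30 W/m²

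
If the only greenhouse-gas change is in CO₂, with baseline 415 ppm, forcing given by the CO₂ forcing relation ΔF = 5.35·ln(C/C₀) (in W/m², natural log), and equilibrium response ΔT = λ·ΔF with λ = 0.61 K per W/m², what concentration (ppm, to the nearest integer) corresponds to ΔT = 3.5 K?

C ≈ 1213 ppm

Required forcing: ΔF = ΔT/λ = 3.5/0.61 = 5.7377 W/m².
Then ln(C/415) = ΔF/5.35 = 5.7377/5.35 = 1.07247.
So C = 415 × e^1.07247 = 415 × 2.92259 = 1212.87 ppm.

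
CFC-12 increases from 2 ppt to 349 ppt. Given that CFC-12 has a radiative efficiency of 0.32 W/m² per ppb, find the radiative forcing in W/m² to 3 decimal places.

ΔF = 0.111 W/m²

CFC-12: Δ = 349 − 2 = 347 ppt = 0.347 ppb; ΔF = 0.32 × 0.347 = 0.1110 W/m².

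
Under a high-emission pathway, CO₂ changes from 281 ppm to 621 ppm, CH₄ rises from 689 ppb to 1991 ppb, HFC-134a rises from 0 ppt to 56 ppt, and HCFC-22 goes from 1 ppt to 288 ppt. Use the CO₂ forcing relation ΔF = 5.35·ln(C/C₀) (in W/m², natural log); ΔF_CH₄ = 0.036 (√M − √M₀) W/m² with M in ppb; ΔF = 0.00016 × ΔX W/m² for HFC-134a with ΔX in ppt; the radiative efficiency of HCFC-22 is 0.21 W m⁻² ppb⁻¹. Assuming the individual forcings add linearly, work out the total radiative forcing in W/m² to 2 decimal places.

CO₂: 5.35 × ln(621/281) = 5.35 × ln(2.20996) = 5.35 × 0.79297 = 4.2424 W/m².
CH₄: 0.036 × (√1991 − √689) = 0.036 × (44.6206 − 26.2488) = 0.036 × 18.3718 = 0.6614 W/m².
HFC-134a: ΔF = 0.00016 × (56 − 0) = 0.00016 × 56 = 0.0090 W/m².
HCFC-22: Δ = 288 − 1 = 287 ppt = 0.287 ppb; ΔF = 0.21 × 0.287 = 0.0603 W/m².
Total ΔF = 4.2424 + 0.6614 + 0.0090 + 0.0603 = 4.9731 W/m².

ΔF = 4.97 W/m²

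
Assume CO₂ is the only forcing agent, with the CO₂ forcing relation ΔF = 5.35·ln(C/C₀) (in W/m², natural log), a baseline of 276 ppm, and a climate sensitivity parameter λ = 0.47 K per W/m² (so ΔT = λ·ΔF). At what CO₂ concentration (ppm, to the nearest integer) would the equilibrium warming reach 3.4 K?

C ≈ 1067 ppm

Required forcing: ΔF = ΔT/λ = 3.4/0.47 = 7.2340 W/m².
Then ln(C/276) = ΔF/5.35 = 7.2340/5.35 = 1.35215.
So C = 276 × e^1.35215 = 276 × 3.86573 = 1066.94 ppm.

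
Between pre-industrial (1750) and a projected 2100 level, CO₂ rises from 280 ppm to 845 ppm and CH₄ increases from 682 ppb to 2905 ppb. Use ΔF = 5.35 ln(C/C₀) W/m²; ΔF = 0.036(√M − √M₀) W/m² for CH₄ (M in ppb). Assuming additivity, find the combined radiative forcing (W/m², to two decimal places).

ΔF = 6.91 W/m²

CO₂: 5.35 × ln(845/280) = 5.35 × ln(3.01786) = 5.35 × 1.10455 = 5.9093 W/m².
CH₄: 0.036 × (√2905 − √682) = 0.036 × (53.8981 − 26.1151) = 0.036 × 27.7830 = 1.0002 W/m².
Total ΔF = 5.9093 + 1.0002 = 6.9095 W/m².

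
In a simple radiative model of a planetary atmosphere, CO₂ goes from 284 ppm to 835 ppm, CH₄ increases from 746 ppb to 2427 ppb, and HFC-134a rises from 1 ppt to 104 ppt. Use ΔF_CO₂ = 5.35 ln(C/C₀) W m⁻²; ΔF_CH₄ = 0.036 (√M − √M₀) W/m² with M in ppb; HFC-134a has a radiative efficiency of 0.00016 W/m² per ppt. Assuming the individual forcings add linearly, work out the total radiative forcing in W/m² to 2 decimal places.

CO₂: 5.35 × ln(835/284) = 5.35 × ln(2.94014) = 5.35 × 1.07846 = 5.7698 W/m².
CH₄: 0.036 × (√2427 − √746) = 0.036 × (49.2646 − 27.3130) = 0.036 × 21.9516 = 0.7903 W/m².
HFC-134a: ΔF = 0.00016 × (104 − 1) = 0.00016 × 103 = 0.0165 W/m².
Total ΔF = 5.7698 + 0.7903 + 0.0165 = 6.5766 W/m².

ΔF = 6.58 W/m²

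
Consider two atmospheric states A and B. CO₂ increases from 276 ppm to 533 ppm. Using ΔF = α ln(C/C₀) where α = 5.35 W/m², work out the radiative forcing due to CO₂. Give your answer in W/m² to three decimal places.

CO₂: 5.35 × ln(533/276) = 5.35 × ln(1.93116) = 5.35 × 0.65812 = 3.5209 W/m².

ΔF = 3.521 W/m²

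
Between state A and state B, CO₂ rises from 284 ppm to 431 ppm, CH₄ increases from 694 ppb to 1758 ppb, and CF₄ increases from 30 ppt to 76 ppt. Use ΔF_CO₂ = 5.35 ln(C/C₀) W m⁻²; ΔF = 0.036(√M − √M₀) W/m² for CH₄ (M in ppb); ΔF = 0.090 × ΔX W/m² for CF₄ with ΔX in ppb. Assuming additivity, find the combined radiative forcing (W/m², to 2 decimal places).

ΔF = 2.80 W/m²

CO₂: 5.35 × ln(431/284) = 5.35 × ln(1.51761) = 5.35 × 0.41714 = 2.2317 W/m².
CH₄: 0.036 × (√1758 − √694) = 0.036 × (41.9285 − 26.3439) = 0.036 × 15.5846 = 0.5610 W/m².
CF₄: Δ = 76 − 30 = 46 ppt = 0.046 ppb; ΔF = 0.090 × 0.046 = 0.0041 W/m².
Total ΔF = 2.2317 + 0.5610 + 0.0041 = 2.7968 W/m².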